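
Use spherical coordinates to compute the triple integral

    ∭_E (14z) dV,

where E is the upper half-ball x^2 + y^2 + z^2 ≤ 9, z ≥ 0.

In spherical coordinates, x = ρ sin(φ) cos(θ), y = ρ sin(φ) sin(θ), z = ρ cos(φ), and dV = ρ^2 sin(φ) dρ dφ dθ.

The integrand becomes 14ρ cos(φ), so

    ∭_E (14z) dV = ∫_{0}^{2π} ∫_{0}^{π/2} ∫_{0}^{3} (14ρ cos(φ)) · ρ^2 sin(φ) dρ dφ dθ.

Inner (ρ): 567sin(2φ)/4.
Middle (φ): 567/4.
Outer (θ): 567π/2.

Therefore the triple integral equals 567π/2.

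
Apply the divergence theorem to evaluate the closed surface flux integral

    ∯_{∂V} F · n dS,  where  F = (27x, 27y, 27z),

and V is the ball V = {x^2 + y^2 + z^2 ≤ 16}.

By the divergence theorem,

    ∯_{∂V} F · n dS = ∭_V (∇ · F) dV.

Compute the divergence:
    ∇ · F = ∂F_x/∂x + ∂F_y/∂y + ∂F_z/∂z = 27 + 27 + 27 = 81.

In spherical coordinates, x = ρ sin(φ) cos(θ), y = ρ sin(φ) sin(θ), z = ρ cos(φ), dV = ρ^2 sin(φ) dρ dφ dθ, with 0 ≤ ρ ≤ 4, 0 ≤ φ ≤ π, 0 ≤ θ ≤ 2π.

The integrand, after substitution and multiplying by the volume element, becomes (81) · ρ^2 sin(φ), so

    ∭_V (∇·F) dV = ∫_0^{2π} ∫_0^{π} ∫_0^{4} (81) · ρ^2 sin(φ) dρ dφ dθ.

Inner (ρ from 0 to 4): 1728sin(φ).
Middle (φ from 0 to π): 3456.
Outer (θ from 0 to 2π): 6912π.

Therefore ∯_{∂V} F · n dS = 6912π.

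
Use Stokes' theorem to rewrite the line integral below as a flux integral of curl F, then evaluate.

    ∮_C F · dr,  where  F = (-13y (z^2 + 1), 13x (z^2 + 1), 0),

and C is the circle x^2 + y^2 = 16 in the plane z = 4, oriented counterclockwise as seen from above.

Let S be the flat disk x^2 + y^2 ≤ 16 in the plane z = 4, with upward unit normal n̂ = ẑ. By Stokes' theorem,

    ∮_C F · dr = ∬_S (∇ × F) · n̂ dS = ∬_D (curl F)_z dA,

where D is the disk x^2 + y^2 ≤ 16.

Compute the curl of F = (-13y (z^2 + 1), 13x (z^2 + 1), 0):
    (∇ × F)_x = ∂F_z/∂y - ∂F_y/∂z = -26x z,
    (∇ × F)_y = ∂F_x/∂z - ∂F_z/∂x = -26y z,
    (∇ × F)_z = ∂F_y/∂x - ∂F_x/∂y = 26z^2 + 26.

On z = 4, (curl F)_z = 442.

Convert to polar (x = r cos θ, y = r sin θ, dA = r dr dθ); the integrand becomes 442, so

    ∬_D (curl F)_z dA = ∫_0^{2π} ∫_0^{4} (442) · r dr dθ.

Inner (r from 0 to 4): 3536.
Outer (θ from 0 to 2π): 7072π.

Therefore ∮_C F · dr = 7072π.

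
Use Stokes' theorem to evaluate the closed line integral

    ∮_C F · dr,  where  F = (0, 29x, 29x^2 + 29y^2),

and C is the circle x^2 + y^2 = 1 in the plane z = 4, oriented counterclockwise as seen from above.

Let S be the flat disk x^2 + y^2 ≤ 1 in the plane z = 4, with upward unit normal n̂ = ẑ. By Stokes' theorem,

    ∮_C F · dr = ∬_S (∇ × F) · n̂ dS = ∬_D (curl F)_z dA,

where D is the disk x^2 + y^2 ≤ 1.

Compute the curl of F = (0, 29x, 29x^2 + 29y^2):
    (∇ × F)_x = ∂F_z/∂y - ∂F_y/∂z = 58y,
    (∇ × F)_y = ∂F_x/∂z - ∂F_z/∂x = -58x,
    (∇ × F)_z = ∂F_y/∂x - ∂F_x/∂y = 29.

On z = 4, (curl F)_z = 29.

Convert to polar (x = r cos θ, y = r sin θ, dA = r dr dθ); the integrand becomes 29, so

    ∬_D (curl F)_z dA = ∫_0^{2π} ∫_0^{1} (29) · r dr dθ.

Inner (r from 0 to 1): 29/2.
Outer (θ from 0 to 2π): 29π.

Therefore ∮_C F · dr = 29π.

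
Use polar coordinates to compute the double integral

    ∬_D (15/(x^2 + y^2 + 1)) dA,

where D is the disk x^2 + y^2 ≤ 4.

The region D is 0 ≤ r ≤ 2, 0 ≤ θ ≤ 2π in polar coordinates, where x = r cos(θ), y = r sin(θ), and dA = r dr dθ.

Under the substitution, the integrand becomes 15/(r^2 + 1), so

    ∬_D (15/(x^2 + y^2 + 1)) dA = ∫_{0}^{2π} ∫_{0}^{2} (15/(r^2 + 1)) · r dr dθ.

Inner integral (in r): ∫_{0}^{2} (15/(r^2 + 1)) · r dr = 15log(5)/2.

Outer integral (in θ): ∫_{0}^{2π} (15log(5)/2) dθ = 15π log(5).

Therefore ∬_D (15/(x^2 + y^2 + 1)) dA = 15π log(5).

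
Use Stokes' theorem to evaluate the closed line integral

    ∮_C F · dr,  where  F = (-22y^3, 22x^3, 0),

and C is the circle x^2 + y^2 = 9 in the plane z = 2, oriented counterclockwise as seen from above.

Let S be the flat disk x^2 + y^2 ≤ 9 in the plane z = 2, with upward unit normal n̂ = ẑ. By Stokes' theorem,

    ∮_C F · dr = ∬_S (∇ × F) · n̂ dS = ∬_D (curl F)_z dA,

where D is the disk x^2 + y^2 ≤ 9.

Compute the curl of F = (-22y^3, 22x^3, 0):
    (∇ × F)_x = ∂F_z/∂y - ∂F_y/∂z = 0,
    (∇ × F)_y = ∂F_x/∂z - ∂F_z/∂x = 0,
    (∇ × F)_z = ∂F_y/∂x - ∂F_x/∂y = 66x^2 + 66y^2.

On z = 2, (curl F)_z = 66x^2 + 66y^2.

Convert to polar (x = r cos θ, y = r sin θ, dA = r dr dθ); the integrand becomes 66r^2, so

    ∬_D (curl F)_z dA = ∫_0^{2π} ∫_0^{3} (66r^2) · r dr dθ.

Inner (r from 0 to 3): 2673/2.
Outer (θ from 0 to 2π): 2673π.

Therefore ∮_C F · dr = 2673π.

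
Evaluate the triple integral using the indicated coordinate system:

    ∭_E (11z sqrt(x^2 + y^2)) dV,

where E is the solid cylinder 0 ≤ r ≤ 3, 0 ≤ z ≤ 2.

In cylindrical coordinates, x = r cos(θ), y = r sin(θ), z = z, and dV = r dr dθ dz.

The integrand becomes 11r z, so

    ∭_E (11z sqrt(x^2 + y^2)) dV = ∫_{0}^{2π} ∫_{0}^{3} ∫_{0}^{2} (11r z) · r dz dr dθ.

Inner (z): 22r^2.
Middle (r from 0 to 3): 198.
Outer (θ): 396π.

Therefore the triple integral equals 396π.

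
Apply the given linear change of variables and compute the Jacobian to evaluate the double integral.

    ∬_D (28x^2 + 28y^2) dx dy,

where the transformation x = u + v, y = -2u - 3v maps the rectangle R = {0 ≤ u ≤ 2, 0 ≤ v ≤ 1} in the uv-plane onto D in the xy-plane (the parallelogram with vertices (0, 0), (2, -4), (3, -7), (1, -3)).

Compute the Jacobian determinant of (x, y) with respect to (u, v):

    ∂(x,y)/∂(u,v) = | 1  1 | = (1)(-3) - (1)(-2) = -1.
                   | -2  -3 |

Its absolute value is |J| = 1 (the area scaling factor).

Substituting x = u + v, y = -2u - 3v into the integrand,

    28x^2 + 28y^2 → 140u^2 + 392u v + 280v^2,

so the integral becomes

    ∬_R (140u^2 + 392u v + 280v^2) · |J| du dv = ∫_0^2 ∫_0^1 (140u^2 + 392u v + 280v^2) dv du.

Inner (v): 140u^2 + 196u + 280/3.
Outer (u): 952.

Therefore ∬_D (28x^2 + 28y^2) dx dy = 952.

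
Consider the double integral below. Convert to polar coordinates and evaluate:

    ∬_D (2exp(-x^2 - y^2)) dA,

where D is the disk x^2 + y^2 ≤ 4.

The region D is 0 ≤ r ≤ 2, 0 ≤ θ ≤ 2π in polar coordinates, where x = r cos(θ), y = r sin(θ), and dA = r dr dθ.

Under the substitution, the integrand becomes 2exp(-r^2), so

    ∬_D (2exp(-x^2 - y^2)) dA = ∫_{0}^{2π} ∫_{0}^{2} (2exp(-r^2)) · r dr dθ.

Inner integral (in r): ∫_{0}^{2} (2exp(-r^2)) · r dr = 1 - exp(-4).

Outer integral (in θ): ∫_{0}^{2π} (1 - exp(-4)) dθ = -2π exp(-4) + 2π.

Therefore ∬_D (2exp(-x^2 - y^2)) dA = -2π exp(-4) + 2π.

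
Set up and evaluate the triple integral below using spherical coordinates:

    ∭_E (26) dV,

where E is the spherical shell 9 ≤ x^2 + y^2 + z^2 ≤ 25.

In spherical coordinates, x = ρ sin(φ) cos(θ), y = ρ sin(φ) sin(θ), z = ρ cos(φ), and dV = ρ^2 sin(φ) dρ dφ dθ.

The integrand becomes 26, so

    ∭_E (26) dV = ∫_{0}^{2π} ∫_{0}^{π} ∫_{3}^{5} (26) · ρ^2 sin(φ) dρ dφ dθ.

Inner (ρ): 2548sin(φ)/3.
Middle (φ): 5096/3.
Outer (θ): 10192π/3.

Therefore the triple integral equals 10192π/3.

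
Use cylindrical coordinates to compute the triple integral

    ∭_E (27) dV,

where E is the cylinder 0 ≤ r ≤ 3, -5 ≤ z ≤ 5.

In cylindrical coordinates, x = r cos(θ), y = r sin(θ), z = z, and dV = r dr dθ dz.

The integrand becomes 27, so

    ∭_E (27) dV = ∫_{0}^{2π} ∫_{0}^{3} ∫_{-5}^{5} (27) · r dz dr dθ.

Inner (z): 270r.
Middle (r from 0 to 3): 1215.
Outer (θ): 2430π.

Therefore the triple integral equals 2430π.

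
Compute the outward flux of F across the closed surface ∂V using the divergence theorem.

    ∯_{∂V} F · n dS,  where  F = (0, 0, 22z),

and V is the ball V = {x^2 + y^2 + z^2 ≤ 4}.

By the divergence theorem,

    ∯_{∂V} F · n dS = ∭_V (∇ · F) dV.

Compute the divergence:
    ∇ · F = ∂F_x/∂x + ∂F_y/∂y + ∂F_z/∂z = 0 + 0 + 22 = 22.

In spherical coordinates, x = ρ sin(φ) cos(θ), y = ρ sin(φ) sin(θ), z = ρ cos(φ), dV = ρ^2 sin(φ) dρ dφ dθ, with 0 ≤ ρ ≤ 2, 0 ≤ φ ≤ π, 0 ≤ θ ≤ 2π.

The integrand, after substitution and multiplying by the volume element, becomes (22) · ρ^2 sin(φ), so

    ∭_V (∇·F) dV = ∫_0^{2π} ∫_0^{π} ∫_0^{2} (22) · ρ^2 sin(φ) dρ dφ dθ.

Inner (ρ from 0 to 2): 176sin(φ)/3.
Middle (φ from 0 to π): 352/3.
Outer (θ from 0 to 2π): 704π/3.

Therefore ∯_{∂V} F · n dS = 704π/3.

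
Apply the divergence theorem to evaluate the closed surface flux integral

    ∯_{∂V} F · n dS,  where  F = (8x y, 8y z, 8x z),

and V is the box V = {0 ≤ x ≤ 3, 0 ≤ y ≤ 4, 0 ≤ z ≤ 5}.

By the divergence theorem,

    ∯_{∂V} F · n dS = ∭_V (∇ · F) dV.

Compute the divergence:
    ∇ · F = ∂F_x/∂x + ∂F_y/∂y + ∂F_z/∂z = 8y + 8z + 8x = 8x + 8y + 8z.

V is a rectangular box, so dV = dx dy dz with 0 ≤ x ≤ 3, 0 ≤ y ≤ 4, 0 ≤ z ≤ 5.

Integrate (8x + 8y + 8z) over V as an iterated integral:

    ∭_V (∇·F) dV = ∫_0^{3} ∫_0^{4} ∫_0^{5} (8x + 8y + 8z) dz dy dx.

Inner (z from 0 to 5): 40x + 40y + 100.
Middle (y from 0 to 4): 160x + 720.
Outer (x from 0 to 3): 2880.

Therefore ∯_{∂V} F · n dS = 2880.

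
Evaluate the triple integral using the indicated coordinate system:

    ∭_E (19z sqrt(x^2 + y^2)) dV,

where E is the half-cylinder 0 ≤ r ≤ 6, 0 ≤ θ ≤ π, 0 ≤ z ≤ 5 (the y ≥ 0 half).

In cylindrical coordinates, x = r cos(θ), y = r sin(θ), z = z, and dV = r dr dθ dz.

The integrand becomes 19r z, so

    ∭_E (19z sqrt(x^2 + y^2)) dV = ∫_{0}^{π} ∫_{0}^{6} ∫_{0}^{5} (19r z) · r dz dr dθ.

Inner (z): 475r^2/2.
Middle (r from 0 to 6): 17100.
Outer (θ): 17100π.

Therefore the triple integral equals 17100π.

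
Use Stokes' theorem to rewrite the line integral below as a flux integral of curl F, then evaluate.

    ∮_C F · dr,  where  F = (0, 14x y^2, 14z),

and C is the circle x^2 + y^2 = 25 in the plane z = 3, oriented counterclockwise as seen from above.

Let S be the flat disk x^2 + y^2 ≤ 25 in the plane z = 3, with upward unit normal n̂ = ẑ. By Stokes' theorem,

    ∮_C F · dr = ∬_S (∇ × F) · n̂ dS = ∬_D (curl F)_z dA,

where D is the disk x^2 + y^2 ≤ 25.

Compute the curl of F = (0, 14x y^2, 14z):
    (∇ × F)_x = ∂F_z/∂y - ∂F_y/∂z = 0,
    (∇ × F)_y = ∂F_x/∂z - ∂F_z/∂x = 0,
    (∇ × F)_z = ∂F_y/∂x - ∂F_x/∂y = 14y^2.

On z = 3, (curl F)_z = 14y^2.

Convert to polar (x = r cos θ, y = r sin θ, dA = r dr dθ); the integrand becomes 14r^2sin(θ)^2, so

    ∬_D (curl F)_z dA = ∫_0^{2π} ∫_0^{5} (14r^2sin(θ)^2) · r dr dθ.

Inner (r from 0 to 5): 4375sin(θ)^2/2.
Outer (θ from 0 to 2π): 4375π/2.

Therefore ∮_C F · dr = 4375π/2.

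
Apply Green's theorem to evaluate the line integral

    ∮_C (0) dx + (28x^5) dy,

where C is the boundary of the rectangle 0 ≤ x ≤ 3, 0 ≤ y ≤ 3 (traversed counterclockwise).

Green's theorem converts the closed line integral into a double integral over the enclosed region D:

    ∮_C P dx + Q dy = ∬_D (∂Q/∂x - ∂P/∂y) dA.

Here P = 0, Q = 28x^5, so

    ∂Q/∂x = 140x^4,    ∂P/∂y = 0,
    ∂Q/∂x - ∂P/∂y = 140x^4.

D is the region 0 ≤ x ≤ 3, 0 ≤ y ≤ 3. Evaluating the double integral:

    ∬_D (140x^4) dA = ∫_0^{3} ∫_0^{3} (140x^4) dy dx.

Inner (y from 0 to 3): 420x^4.
Outer (x from 0 to 3): 20412.

Therefore ∮_C P dx + Q dy = 20412.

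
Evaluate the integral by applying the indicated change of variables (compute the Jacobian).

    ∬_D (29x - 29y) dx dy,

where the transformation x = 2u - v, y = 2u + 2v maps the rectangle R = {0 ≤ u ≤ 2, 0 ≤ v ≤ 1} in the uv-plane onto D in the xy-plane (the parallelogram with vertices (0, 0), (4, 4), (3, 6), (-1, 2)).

Compute the Jacobian determinant of (x, y) with respect to (u, v):

    ∂(x,y)/∂(u,v) = | 2  -1 | = (2)(2) - (-1)(2) = 6.
                   | 2  2 |

Its absolute value is |J| = 6 (the area scaling factor).

Substituting x = 2u - v, y = 2u + 2v into the integrand,

    29x - 29y → -87v,

so the integral becomes

    ∬_R (-87v) · |J| du dv = ∫_0^2 ∫_0^1 (-522v) dv du.

Inner (v): -261.
Outer (u): -522.

Therefore ∬_D (29x - 29y) dx dy = -522.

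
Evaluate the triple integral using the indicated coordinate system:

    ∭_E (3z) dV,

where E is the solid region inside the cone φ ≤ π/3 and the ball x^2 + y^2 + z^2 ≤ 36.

In spherical coordinates, x = ρ sin(φ) cos(θ), y = ρ sin(φ) sin(θ), z = ρ cos(φ), and dV = ρ^2 sin(φ) dρ dφ dθ.

The integrand becomes 3ρ cos(φ), so

    ∭_E (3z) dV = ∫_{0}^{2π} ∫_{0}^{π/3} ∫_{0}^{6} (3ρ cos(φ)) · ρ^2 sin(φ) dρ dφ dθ.

Inner (ρ): 486sin(2φ).
Middle (φ): 729/2.
Outer (θ): 729π.

Therefore the triple integral equals 729π.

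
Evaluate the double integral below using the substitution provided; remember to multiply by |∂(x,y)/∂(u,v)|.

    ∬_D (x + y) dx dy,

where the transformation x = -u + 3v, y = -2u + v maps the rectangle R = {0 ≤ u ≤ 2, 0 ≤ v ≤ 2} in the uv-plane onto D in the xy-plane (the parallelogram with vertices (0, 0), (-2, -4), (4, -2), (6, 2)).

Compute the Jacobian determinant of (x, y) with respect to (u, v):

    ∂(x,y)/∂(u,v) = | -1  3 | = (-1)(1) - (3)(-2) = 5.
                   | -2  1 |

Its absolute value is |J| = 5 (the area scaling factor).

Substituting x = -u + 3v, y = -2u + v into the integrand,

    x + y → -3u + 4v,

so the integral becomes

    ∬_R (-3u + 4v) · |J| du dv = ∫_0^2 ∫_0^2 (-15u + 20v) dv du.

Inner (v): 40 - 30u.
Outer (u): 20.

Therefore ∬_D (x + y) dx dy = 20.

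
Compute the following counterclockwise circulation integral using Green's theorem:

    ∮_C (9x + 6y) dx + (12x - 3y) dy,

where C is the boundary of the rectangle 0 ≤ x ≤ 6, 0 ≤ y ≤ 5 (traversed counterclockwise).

Green's theorem converts the closed line integral into a double integral over the enclosed region D:

    ∮_C P dx + Q dy = ∬_D (∂Q/∂x - ∂P/∂y) dA.

Here P = 9x + 6y, Q = 12x - 3y, so

    ∂Q/∂x = 12,    ∂P/∂y = 6,
    ∂Q/∂x - ∂P/∂y = 6.

D is the region 0 ≤ x ≤ 6, 0 ≤ y ≤ 5. Evaluating the double integral:

    ∬_D (6) dA = ∫_0^{6} ∫_0^{5} (6) dy dx.

Inner (y from 0 to 5): 30.
Outer (x from 0 to 6): 180.

Therefore ∮_C P dx + Q dy = 180.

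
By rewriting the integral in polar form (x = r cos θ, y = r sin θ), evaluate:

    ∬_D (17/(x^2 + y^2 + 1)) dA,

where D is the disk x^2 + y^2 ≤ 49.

The region D is 0 ≤ r ≤ 7, 0 ≤ θ ≤ 2π in polar coordinates, where x = r cos(θ), y = r sin(θ), and dA = r dr dθ.

Under the substitution, the integrand becomes 17/(r^2 + 1), so

    ∬_D (17/(x^2 + y^2 + 1)) dA = ∫_{0}^{2π} ∫_{0}^{7} (17/(r^2 + 1)) · r dr dθ.

Inner integral (in r): ∫_{0}^{7} (17/(r^2 + 1)) · r dr = 17log(50)/2.

Outer integral (in θ): ∫_{0}^{2π} (17log(50)/2) dθ = 17π log(50).

Therefore ∬_D (17/(x^2 + y^2 + 1)) dA = 17π log(50).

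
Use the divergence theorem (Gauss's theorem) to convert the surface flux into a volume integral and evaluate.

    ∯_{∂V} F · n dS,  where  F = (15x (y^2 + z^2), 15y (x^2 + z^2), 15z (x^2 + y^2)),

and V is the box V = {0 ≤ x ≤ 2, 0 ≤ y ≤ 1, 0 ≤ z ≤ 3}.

By the divergence theorem,

    ∯_{∂V} F · n dS = ∭_V (∇ · F) dV.

Compute the divergence:
    ∇ · F = ∂F_x/∂x + ∂F_y/∂y + ∂F_z/∂z = 15y^2 + 15z^2 + 15x^2 + 15z^2 + 15x^2 + 15y^2 = 30x^2 + 30y^2 + 30z^2.

V is a rectangular box, so dV = dx dy dz with 0 ≤ x ≤ 2, 0 ≤ y ≤ 1, 0 ≤ z ≤ 3.

Integrate (30x^2 + 30y^2 + 30z^2) over V as an iterated integral:

    ∭_V (∇·F) dV = ∫_0^{2} ∫_0^{1} ∫_0^{3} (30x^2 + 30y^2 + 30z^2) dz dy dx.

Inner (z from 0 to 3): 90x^2 + 90y^2 + 270.
Middle (y from 0 to 1): 90x^2 + 300.
Outer (x from 0 to 2): 840.

Therefore ∯_{∂V} F · n dS = 840.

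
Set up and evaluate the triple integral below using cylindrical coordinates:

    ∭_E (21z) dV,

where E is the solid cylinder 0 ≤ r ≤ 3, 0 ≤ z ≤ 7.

In cylindrical coordinates, x = r cos(θ), y = r sin(θ), z = z, and dV = r dr dθ dz.

The integrand becomes 21z, so

    ∭_E (21z) dV = ∫_{0}^{2π} ∫_{0}^{3} ∫_{0}^{7} (21z) · r dz dr dθ.

Inner (z): 1029r/2.
Middle (r from 0 to 3): 9261/4.
Outer (θ): 9261π/2.

Therefore the triple integral equals 9261π/2.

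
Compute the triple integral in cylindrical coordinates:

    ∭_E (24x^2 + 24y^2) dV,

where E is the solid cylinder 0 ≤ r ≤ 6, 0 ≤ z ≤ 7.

In cylindrical coordinates, x = r cos(θ), y = r sin(θ), z = z, and dV = r dr dθ dz.

The integrand becomes 24r^2, so

    ∭_E (24x^2 + 24y^2) dV = ∫_{0}^{2π} ∫_{0}^{6} ∫_{0}^{7} (24r^2) · r dz dr dθ.

Inner (z): 168r^3.
Middle (r from 0 to 6): 54432.
Outer (θ): 108864π.

Therefore the triple integral equals 108864π.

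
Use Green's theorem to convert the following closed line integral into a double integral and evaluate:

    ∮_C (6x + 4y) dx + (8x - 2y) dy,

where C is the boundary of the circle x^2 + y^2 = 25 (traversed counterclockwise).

Green's theorem converts the closed line integral into a double integral over the enclosed region D:

    ∮_C P dx + Q dy = ∬_D (∂Q/∂x - ∂P/∂y) dA.

Here P = 6x + 4y, Q = 8x - 2y, so

    ∂Q/∂x = 8,    ∂P/∂y = 4,
    ∂Q/∂x - ∂P/∂y = 4.

D is the region x^2 + y^2 ≤ 25. Evaluating the double integral:

In polar coordinates (x = r cos θ, y = r sin θ, dA = r dr dθ) the integrand becomes 4, so

    ∬_D (4) dA = ∫_0^{2π} ∫_0^{5} (4) · r dr dθ.

Inner (r from 0 to 5): 50.
Outer (θ from 0 to 2π): 100π.

Therefore ∮_C P dx + Q dy = 100π.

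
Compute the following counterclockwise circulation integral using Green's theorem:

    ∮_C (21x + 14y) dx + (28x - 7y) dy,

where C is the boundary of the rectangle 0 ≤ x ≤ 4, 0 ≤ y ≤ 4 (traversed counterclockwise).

Green's theorem converts the closed line integral into a double integral over the enclosed region D:

    ∮_C P dx + Q dy = ∬_D (∂Q/∂x - ∂P/∂y) dA.

Here P = 21x + 14y, Q = 28x - 7y, so

    ∂Q/∂x = 28,    ∂P/∂y = 14,
    ∂Q/∂x - ∂P/∂y = 14.

D is the region 0 ≤ x ≤ 4, 0 ≤ y ≤ 4. Evaluating the double integral:

    ∬_D (14) dA = ∫_0^{4} ∫_0^{4} (14) dy dx.

Inner (y from 0 to 4): 56.
Outer (x from 0 to 4): 224.

Therefore ∮_C P dx + Q dy = 224.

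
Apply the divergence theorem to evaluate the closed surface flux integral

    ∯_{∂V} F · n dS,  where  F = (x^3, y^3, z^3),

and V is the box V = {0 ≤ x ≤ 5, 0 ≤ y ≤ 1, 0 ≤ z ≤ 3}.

By the divergence theorem,

    ∯_{∂V} F · n dS = ∭_V (∇ · F) dV.

Compute the divergence:
    ∇ · F = ∂F_x/∂x + ∂F_y/∂y + ∂F_z/∂z = 3x^2 + 3y^2 + 3z^2.

V is a rectangular box, so dV = dx dy dz with 0 ≤ x ≤ 5, 0 ≤ y ≤ 1, 0 ≤ z ≤ 3.

Integrate (3x^2 + 3y^2 + 3z^2) over V as an iterated integral:

    ∭_V (∇·F) dV = ∫_0^{5} ∫_0^{1} ∫_0^{3} (3x^2 + 3y^2 + 3z^2) dz dy dx.

Inner (z from 0 to 3): 9x^2 + 9y^2 + 27.
Middle (y from 0 to 1): 9x^2 + 30.
Outer (x from 0 to 5): 525.

Therefore ∯_{∂V} F · n dS = 525.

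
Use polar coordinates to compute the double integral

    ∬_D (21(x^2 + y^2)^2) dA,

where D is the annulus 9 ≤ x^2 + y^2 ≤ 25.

The region D is 3 ≤ r ≤ 5, 0 ≤ θ ≤ 2π in polar coordinates, where x = r cos(θ), y = r sin(θ), and dA = r dr dθ.

Under the substitution, the integrand becomes 21r^4, so

    ∬_D (21(x^2 + y^2)^2) dA = ∫_{0}^{2π} ∫_{3}^{5} (21r^4) · r dr dθ.

Inner integral (in r): ∫_{3}^{5} (21r^4) · r dr = 52136.

Outer integral (in θ): ∫_{0}^{2π} (52136) dθ = 104272π.

Therefore ∬_D (21(x^2 + y^2)^2) dA = 104272π.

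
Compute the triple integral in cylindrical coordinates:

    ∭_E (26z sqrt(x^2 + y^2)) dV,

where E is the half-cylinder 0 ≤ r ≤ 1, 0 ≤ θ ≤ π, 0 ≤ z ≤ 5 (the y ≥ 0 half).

In cylindrical coordinates, x = r cos(θ), y = r sin(θ), z = z, and dV = r dr dθ dz.

The integrand becomes 26r z, so

    ∭_E (26z sqrt(x^2 + y^2)) dV = ∫_{0}^{π} ∫_{0}^{1} ∫_{0}^{5} (26r z) · r dz dr dθ.

Inner (z): 325r^2.
Middle (r from 0 to 1): 325/3.
Outer (θ): 325π/3.

Therefore the triple integral equals 325π/3.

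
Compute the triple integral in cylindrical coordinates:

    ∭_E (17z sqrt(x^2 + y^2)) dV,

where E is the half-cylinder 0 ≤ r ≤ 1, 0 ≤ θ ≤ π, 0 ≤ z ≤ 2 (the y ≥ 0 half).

In cylindrical coordinates, x = r cos(θ), y = r sin(θ), z = z, and dV = r dr dθ dz.

The integrand becomes 17r z, so

    ∭_E (17z sqrt(x^2 + y^2)) dV = ∫_{0}^{π} ∫_{0}^{1} ∫_{0}^{2} (17r z) · r dz dr dθ.

Inner (z): 34r^2.
Middle (r from 0 to 1): 34/3.
Outer (θ): 34π/3.

Therefore the triple integral equals 34π/3.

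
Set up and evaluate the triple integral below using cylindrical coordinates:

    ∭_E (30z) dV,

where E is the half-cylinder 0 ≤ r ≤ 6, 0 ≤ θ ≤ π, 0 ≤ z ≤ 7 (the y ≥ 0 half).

In cylindrical coordinates, x = r cos(θ), y = r sin(θ), z = z, and dV = r dr dθ dz.

The integrand becomes 30z, so

    ∭_E (30z) dV = ∫_{0}^{π} ∫_{0}^{6} ∫_{0}^{7} (30z) · r dz dr dθ.

Inner (z): 735r.
Middle (r from 0 to 6): 13230.
Outer (θ): 13230π.

Therefore the triple integral equals 13230π.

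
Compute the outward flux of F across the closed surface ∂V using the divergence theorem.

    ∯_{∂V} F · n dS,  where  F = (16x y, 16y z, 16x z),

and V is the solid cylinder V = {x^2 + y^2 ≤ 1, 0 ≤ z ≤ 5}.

By the divergence theorem,

    ∯_{∂V} F · n dS = ∭_V (∇ · F) dV.

Compute the divergence:
    ∇ · F = ∂F_x/∂x + ∂F_y/∂y + ∂F_z/∂z = 16y + 16z + 16x = 16x + 16y + 16z.

In cylindrical coordinates, x = r cos(θ), y = r sin(θ), z = z, dV = r dr dθ dz, with 0 ≤ r ≤ 1, 0 ≤ θ ≤ 2π, 0 ≤ z ≤ 5.

The integrand, after substitution and multiplying by the volume element, becomes (16sqrt(2)r sin(θ + π/4) + 16z) · r, so

    ∭_V (∇·F) dV = ∫_0^{2π} ∫_0^{1} ∫_0^{5} (16sqrt(2)r sin(θ + π/4) + 16z) · r dz dr dθ.

Inner (z from 0 to 5): 40r (2sqrt(2)r sin(θ + π/4) + 5).
Middle (r from 0 to 1): 80sqrt(2)sin(θ + π/4)/3 + 100.
Outer (θ from 0 to 2π): 200π.

Therefore ∯_{∂V} F · n dS = 200π.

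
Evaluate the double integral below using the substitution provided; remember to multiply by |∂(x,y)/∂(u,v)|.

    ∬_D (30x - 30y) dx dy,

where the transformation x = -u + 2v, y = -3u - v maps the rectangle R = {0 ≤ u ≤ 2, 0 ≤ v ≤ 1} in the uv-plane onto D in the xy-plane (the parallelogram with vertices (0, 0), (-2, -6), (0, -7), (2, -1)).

Compute the Jacobian determinant of (x, y) with respect to (u, v):

    ∂(x,y)/∂(u,v) = | -1  2 | = (-1)(-1) - (2)(-3) = 7.
                   | -3  -1 |

Its absolute value is |J| = 7 (the area scaling factor).

Substituting x = -u + 2v, y = -3u - v into the integrand,

    30x - 30y → 60u + 90v,

so the integral becomes

    ∬_R (60u + 90v) · |J| du dv = ∫_0^2 ∫_0^1 (420u + 630v) dv du.

Inner (v): 420u + 315.
Outer (u): 1470.

Therefore ∬_D (30x - 30y) dx dy = 1470.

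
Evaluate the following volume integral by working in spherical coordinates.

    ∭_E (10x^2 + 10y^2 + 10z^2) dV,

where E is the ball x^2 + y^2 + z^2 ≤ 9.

In spherical coordinates, x = ρ sin(φ) cos(θ), y = ρ sin(φ) sin(θ), z = ρ cos(φ), and dV = ρ^2 sin(φ) dρ dφ dθ.

The integrand becomes 10ρ^2, so

    ∭_E (10x^2 + 10y^2 + 10z^2) dV = ∫_{0}^{2π} ∫_{0}^{π} ∫_{0}^{3} (10ρ^2) · ρ^2 sin(φ) dρ dφ dθ.

Inner (ρ): 486sin(φ).
Middle (φ): 972.
Outer (θ): 1944π.

Therefore the triple integral equals 1944π.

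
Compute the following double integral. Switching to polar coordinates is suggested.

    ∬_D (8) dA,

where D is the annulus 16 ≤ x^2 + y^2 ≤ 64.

The region D is 4 ≤ r ≤ 8, 0 ≤ θ ≤ 2π in polar coordinates, where x = r cos(θ), y = r sin(θ), and dA = r dr dθ.

Under the substitution, the integrand becomes 8, so

    ∬_D (8) dA = ∫_{0}^{2π} ∫_{4}^{8} (8) · r dr dθ.

Inner integral (in r): ∫_{4}^{8} (8) · r dr = 192.

Outer integral (in θ): ∫_{0}^{2π} (192) dθ = 384π.

Therefore ∬_D (8) dA = 384π.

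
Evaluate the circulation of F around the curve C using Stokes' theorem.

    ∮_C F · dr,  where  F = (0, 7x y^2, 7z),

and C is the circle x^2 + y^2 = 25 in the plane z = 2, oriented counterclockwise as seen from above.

Let S be the flat disk x^2 + y^2 ≤ 25 in the plane z = 2, with upward unit normal n̂ = ẑ. By Stokes' theorem,

    ∮_C F · dr = ∬_S (∇ × F) · n̂ dS = ∬_D (curl F)_z dA,

where D is the disk x^2 + y^2 ≤ 25.

Compute the curl of F = (0, 7x y^2, 7z):
    (∇ × F)_x = ∂F_z/∂y - ∂F_y/∂z = 0,
    (∇ × F)_y = ∂F_x/∂z - ∂F_z/∂x = 0,
    (∇ × F)_z = ∂F_y/∂x - ∂F_x/∂y = 7y^2.

On z = 2, (curl F)_z = 7y^2.

Convert to polar (x = r cos θ, y = r sin θ, dA = r dr dθ); the integrand becomes 7r^2sin(θ)^2, so

    ∬_D (curl F)_z dA = ∫_0^{2π} ∫_0^{5} (7r^2sin(θ)^2) · r dr dθ.

Inner (r from 0 to 5): 4375sin(θ)^2/4.
Outer (θ from 0 to 2π): 4375π/4.

Therefore ∮_C F · dr = 4375π/4.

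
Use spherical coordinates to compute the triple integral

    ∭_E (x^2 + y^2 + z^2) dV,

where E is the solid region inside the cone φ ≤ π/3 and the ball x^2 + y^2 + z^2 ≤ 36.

In spherical coordinates, x = ρ sin(φ) cos(θ), y = ρ sin(φ) sin(θ), z = ρ cos(φ), and dV = ρ^2 sin(φ) dρ dφ dθ.

The integrand becomes ρ^2, so

    ∭_E (x^2 + y^2 + z^2) dV = ∫_{0}^{2π} ∫_{0}^{π/3} ∫_{0}^{6} (ρ^2) · ρ^2 sin(φ) dρ dφ dθ.

Inner (ρ): 7776sin(φ)/5.
Middle (φ): 3888/5.
Outer (θ): 7776π/5.

Therefore the triple integral equals 7776π/5.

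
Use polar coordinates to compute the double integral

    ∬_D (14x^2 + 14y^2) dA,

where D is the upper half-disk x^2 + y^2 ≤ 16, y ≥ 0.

The region D is 0 ≤ r ≤ 4, 0 ≤ θ ≤ π in polar coordinates, where x = r cos(θ), y = r sin(θ), and dA = r dr dθ.

Under the substitution, the integrand becomes 14r^2, so

    ∬_D (14x^2 + 14y^2) dA = ∫_{0}^{π} ∫_{0}^{4} (14r^2) · r dr dθ.

Inner integral (in r): ∫_{0}^{4} (14r^2) · r dr = 896.

Outer integral (in θ): ∫_{0}^{π} (896) dθ = 896π.

Therefore ∬_D (14x^2 + 14y^2) dA = 896π.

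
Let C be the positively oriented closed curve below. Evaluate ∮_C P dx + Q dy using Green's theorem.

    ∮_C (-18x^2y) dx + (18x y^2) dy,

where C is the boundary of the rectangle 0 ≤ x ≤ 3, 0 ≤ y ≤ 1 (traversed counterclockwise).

Green's theorem converts the closed line integral into a double integral over the enclosed region D:

    ∮_C P dx + Q dy = ∬_D (∂Q/∂x - ∂P/∂y) dA.

Here P = -18x^2y, Q = 18x y^2, so

    ∂Q/∂x = 18y^2,    ∂P/∂y = -18x^2,
    ∂Q/∂x - ∂P/∂y = 18x^2 + 18y^2.

D is the region 0 ≤ x ≤ 3, 0 ≤ y ≤ 1. Evaluating the double integral:

    ∬_D (18x^2 + 18y^2) dA = ∫_0^{3} ∫_0^{1} (18x^2 + 18y^2) dy dx.

Inner (y from 0 to 1): 18x^2 + 6.
Outer (x from 0 to 3): 180.

Therefore ∮_C P dx + Q dy = 180.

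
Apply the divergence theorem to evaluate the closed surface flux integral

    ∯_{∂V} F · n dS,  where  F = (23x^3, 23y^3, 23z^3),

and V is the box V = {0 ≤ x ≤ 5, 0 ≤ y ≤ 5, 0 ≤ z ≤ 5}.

By the divergence theorem,

    ∯_{∂V} F · n dS = ∭_V (∇ · F) dV.

Compute the divergence:
    ∇ · F = ∂F_x/∂x + ∂F_y/∂y + ∂F_z/∂z = 69x^2 + 69y^2 + 69z^2.

V is a rectangular box, so dV = dx dy dz with 0 ≤ x ≤ 5, 0 ≤ y ≤ 5, 0 ≤ z ≤ 5.

Integrate (69x^2 + 69y^2 + 69z^2) over V as an iterated integral:

    ∭_V (∇·F) dV = ∫_0^{5} ∫_0^{5} ∫_0^{5} (69x^2 + 69y^2 + 69z^2) dz dy dx.

Inner (z from 0 to 5): 345x^2 + 345y^2 + 2875.
Middle (y from 0 to 5): 1725x^2 + 28750.
Outer (x from 0 to 5): 215625.

Therefore ∯_{∂V} F · n dS = 215625.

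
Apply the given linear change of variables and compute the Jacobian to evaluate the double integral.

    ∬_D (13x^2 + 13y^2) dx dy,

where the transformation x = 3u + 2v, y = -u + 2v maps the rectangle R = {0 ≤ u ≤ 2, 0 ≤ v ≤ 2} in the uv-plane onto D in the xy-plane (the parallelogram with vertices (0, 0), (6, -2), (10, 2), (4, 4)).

Compute the Jacobian determinant of (x, y) with respect to (u, v):

    ∂(x,y)/∂(u,v) = | 3  2 | = (3)(2) - (2)(-1) = 8.
                   | -1  2 |

Its absolute value is |J| = 8 (the area scaling factor).

Substituting x = 3u + 2v, y = -u + 2v into the integrand,

    13x^2 + 13y^2 → 130u^2 + 104u v + 104v^2,

so the integral becomes

    ∬_R (130u^2 + 104u v + 104v^2) · |J| du dv = ∫_0^2 ∫_0^2 (1040u^2 + 832u v + 832v^2) dv du.

Inner (v): 2080u^2 + 1664u + 6656/3.
Outer (u): 13312.

Therefore ∬_D (13x^2 + 13y^2) dx dy = 13312.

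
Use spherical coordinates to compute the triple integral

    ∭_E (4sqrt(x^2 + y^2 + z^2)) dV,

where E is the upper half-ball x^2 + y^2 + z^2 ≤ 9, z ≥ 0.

In spherical coordinates, x = ρ sin(φ) cos(θ), y = ρ sin(φ) sin(θ), z = ρ cos(φ), and dV = ρ^2 sin(φ) dρ dφ dθ.

The integrand becomes 4ρ, so

    ∭_E (4sqrt(x^2 + y^2 + z^2)) dV = ∫_{0}^{2π} ∫_{0}^{π/2} ∫_{0}^{3} (4ρ) · ρ^2 sin(φ) dρ dφ dθ.

Inner (ρ): 81sin(φ).
Middle (φ): 81.
Outer (θ): 162π.

Therefore the triple integral equals 162π.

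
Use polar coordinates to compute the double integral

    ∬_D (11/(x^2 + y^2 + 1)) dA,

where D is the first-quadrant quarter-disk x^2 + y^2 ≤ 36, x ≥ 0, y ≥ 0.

The region D is 0 ≤ r ≤ 6, 0 ≤ θ ≤ π/2 in polar coordinates, where x = r cos(θ), y = r sin(θ), and dA = r dr dθ.

Under the substitution, the integrand becomes 11/(r^2 + 1), so

    ∬_D (11/(x^2 + y^2 + 1)) dA = ∫_{0}^{π/2} ∫_{0}^{6} (11/(r^2 + 1)) · r dr dθ.

Inner integral (in r): ∫_{0}^{6} (11/(r^2 + 1)) · r dr = 11log(37)/2.

Outer integral (in θ): ∫_{0}^{π/2} (11log(37)/2) dθ = 11π log(37)/4.

Therefore ∬_D (11/(x^2 + y^2 + 1)) dA = 11π log(37)/4.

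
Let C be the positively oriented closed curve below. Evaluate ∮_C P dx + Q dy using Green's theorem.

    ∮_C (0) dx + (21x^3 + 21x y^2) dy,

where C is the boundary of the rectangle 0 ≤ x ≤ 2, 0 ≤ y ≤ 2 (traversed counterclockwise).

Green's theorem converts the closed line integral into a double integral over the enclosed region D:

    ∮_C P dx + Q dy = ∬_D (∂Q/∂x - ∂P/∂y) dA.

Here P = 0, Q = 21x^3 + 21x y^2, so

    ∂Q/∂x = 63x^2 + 21y^2,    ∂P/∂y = 0,
    ∂Q/∂x - ∂P/∂y = 63x^2 + 21y^2.

D is the region 0 ≤ x ≤ 2, 0 ≤ y ≤ 2. Evaluating the double integral:

    ∬_D (63x^2 + 21y^2) dA = ∫_0^{2} ∫_0^{2} (63x^2 + 21y^2) dy dx.

Inner (y from 0 to 2): 126x^2 + 56.
Outer (x from 0 to 2): 448.

Therefore ∮_C P dx + Q dy = 448.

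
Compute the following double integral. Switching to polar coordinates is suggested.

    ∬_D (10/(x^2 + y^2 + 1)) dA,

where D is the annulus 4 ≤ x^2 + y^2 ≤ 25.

The region D is 2 ≤ r ≤ 5, 0 ≤ θ ≤ 2π in polar coordinates, where x = r cos(θ), y = r sin(θ), and dA = r dr dθ.

Under the substitution, the integrand becomes 10/(r^2 + 1), so

    ∬_D (10/(x^2 + y^2 + 1)) dA = ∫_{0}^{2π} ∫_{2}^{5} (10/(r^2 + 1)) · r dr dθ.

Inner integral (in r): ∫_{2}^{5} (10/(r^2 + 1)) · r dr = log(11881376/3125).

Outer integral (in θ): ∫_{0}^{2π} (log(11881376/3125)) dθ = log((11881376/3125)^(2π)).

Therefore ∬_D (10/(x^2 + y^2 + 1)) dA = log((11881376/3125)^(2π)).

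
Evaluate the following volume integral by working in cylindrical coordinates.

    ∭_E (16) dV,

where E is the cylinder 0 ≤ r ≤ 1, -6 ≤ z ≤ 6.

In cylindrical coordinates, x = r cos(θ), y = r sin(θ), z = z, and dV = r dr dθ dz.

The integrand becomes 16, so

    ∭_E (16) dV = ∫_{0}^{2π} ∫_{0}^{1} ∫_{-6}^{6} (16) · r dz dr dθ.

Inner (z): 192r.
Middle (r from 0 to 1): 96.
Outer (θ): 192π.

Therefore the triple integral equals 192π.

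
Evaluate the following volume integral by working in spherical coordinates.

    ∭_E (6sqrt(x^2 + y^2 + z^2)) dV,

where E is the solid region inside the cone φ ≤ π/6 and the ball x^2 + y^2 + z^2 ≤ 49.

In spherical coordinates, x = ρ sin(φ) cos(θ), y = ρ sin(φ) sin(θ), z = ρ cos(φ), and dV = ρ^2 sin(φ) dρ dφ dθ.

The integrand becomes 6ρ, so

    ∭_E (6sqrt(x^2 + y^2 + z^2)) dV = ∫_{0}^{2π} ∫_{0}^{π/6} ∫_{0}^{7} (6ρ) · ρ^2 sin(φ) dρ dφ dθ.

Inner (ρ): 7203sin(φ)/2.
Middle (φ): 7203/2 - 7203sqrt(3)/4.
Outer (θ): 7203π (2 - sqrt(3))/2.

Therefore the triple integral equals 7203π (2 - sqrt(3))/2.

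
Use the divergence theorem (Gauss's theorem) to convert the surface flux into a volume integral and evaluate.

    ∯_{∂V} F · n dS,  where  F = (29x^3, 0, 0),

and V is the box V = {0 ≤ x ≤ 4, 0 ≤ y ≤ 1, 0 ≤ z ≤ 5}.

By the divergence theorem,

    ∯_{∂V} F · n dS = ∭_V (∇ · F) dV.

Compute the divergence:
    ∇ · F = ∂F_x/∂x + ∂F_y/∂y + ∂F_z/∂z = 87x^2 + 0 + 0 = 87x^2.

V is a rectangular box, so dV = dx dy dz with 0 ≤ x ≤ 4, 0 ≤ y ≤ 1, 0 ≤ z ≤ 5.

Integrate (87x^2) over V as an iterated integral:

    ∭_V (∇·F) dV = ∫_0^{4} ∫_0^{1} ∫_0^{5} (87x^2) dz dy dx.

Inner (z from 0 to 5): 435x^2.
Middle (y from 0 to 1): 435x^2.
Outer (x from 0 to 4): 9280.

Therefore ∯_{∂V} F · n dS = 9280.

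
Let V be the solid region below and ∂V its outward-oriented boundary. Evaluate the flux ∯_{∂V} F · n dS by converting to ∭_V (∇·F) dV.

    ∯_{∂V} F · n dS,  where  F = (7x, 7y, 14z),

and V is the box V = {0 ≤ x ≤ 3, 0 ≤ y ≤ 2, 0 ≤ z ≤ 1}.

By the divergence theorem,

    ∯_{∂V} F · n dS = ∭_V (∇ · F) dV.

Compute the divergence:
    ∇ · F = ∂F_x/∂x + ∂F_y/∂y + ∂F_z/∂z = 7 + 7 + 14 = 28.

V is a rectangular box, so dV = dx dy dz with 0 ≤ x ≤ 3, 0 ≤ y ≤ 2, 0 ≤ z ≤ 1.

Integrate (28) over V as an iterated integral:

    ∭_V (∇·F) dV = ∫_0^{3} ∫_0^{2} ∫_0^{1} (28) dz dy dx.

Inner (z from 0 to 1): 28.
Middle (y from 0 to 2): 56.
Outer (x from 0 to 3): 168.

Therefore ∯_{∂V} F · n dS = 168.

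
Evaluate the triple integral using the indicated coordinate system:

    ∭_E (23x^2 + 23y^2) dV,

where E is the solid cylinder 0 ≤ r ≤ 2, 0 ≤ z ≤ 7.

In cylindrical coordinates, x = r cos(θ), y = r sin(θ), z = z, and dV = r dr dθ dz.

The integrand becomes 23r^2, so

    ∭_E (23x^2 + 23y^2) dV = ∫_{0}^{2π} ∫_{0}^{2} ∫_{0}^{7} (23r^2) · r dz dr dθ.

Inner (z): 161r^3.
Middle (r from 0 to 2): 644.
Outer (θ): 1288π.

Therefore the triple integral equals 1288π.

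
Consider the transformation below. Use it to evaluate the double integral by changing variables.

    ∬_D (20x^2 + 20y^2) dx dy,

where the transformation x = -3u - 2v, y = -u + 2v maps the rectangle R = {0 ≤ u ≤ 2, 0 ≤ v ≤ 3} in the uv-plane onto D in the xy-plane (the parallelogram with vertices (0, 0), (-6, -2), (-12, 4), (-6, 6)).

Compute the Jacobian determinant of (x, y) with respect to (u, v):

    ∂(x,y)/∂(u,v) = | -3  -2 | = (-3)(2) - (-2)(-1) = -8.
                   | -1  2 |

Its absolute value is |J| = 8 (the area scaling factor).

Substituting x = -3u - 2v, y = -u + 2v into the integrand,

    20x^2 + 20y^2 → 200u^2 + 160u v + 160v^2,

so the integral becomes

    ∬_R (200u^2 + 160u v + 160v^2) · |J| du dv = ∫_0^2 ∫_0^3 (1600u^2 + 1280u v + 1280v^2) dv du.

Inner (v): 4800u^2 + 5760u + 11520.
Outer (u): 47360.

Therefore ∬_D (20x^2 + 20y^2) dx dy = 47360.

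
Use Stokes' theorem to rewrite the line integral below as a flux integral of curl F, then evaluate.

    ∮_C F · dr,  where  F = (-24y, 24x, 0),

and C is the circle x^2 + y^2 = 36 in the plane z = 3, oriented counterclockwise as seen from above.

Let S be the flat disk x^2 + y^2 ≤ 36 in the plane z = 3, with upward unit normal n̂ = ẑ. By Stokes' theorem,

    ∮_C F · dr = ∬_S (∇ × F) · n̂ dS = ∬_D (curl F)_z dA,

where D is the disk x^2 + y^2 ≤ 36.

Compute the curl of F = (-24y, 24x, 0):
    (∇ × F)_x = ∂F_z/∂y - ∂F_y/∂z = 0,
    (∇ × F)_y = ∂F_x/∂z - ∂F_z/∂x = 0,
    (∇ × F)_z = ∂F_y/∂x - ∂F_x/∂y = 48.

On z = 3, (curl F)_z = 48.

Convert to polar (x = r cos θ, y = r sin θ, dA = r dr dθ); the integrand becomes 48, so

    ∬_D (curl F)_z dA = ∫_0^{2π} ∫_0^{6} (48) · r dr dθ.

Inner (r from 0 to 6): 864.
Outer (θ from 0 to 2π): 1728π.

Therefore ∮_C F · dr = 1728π.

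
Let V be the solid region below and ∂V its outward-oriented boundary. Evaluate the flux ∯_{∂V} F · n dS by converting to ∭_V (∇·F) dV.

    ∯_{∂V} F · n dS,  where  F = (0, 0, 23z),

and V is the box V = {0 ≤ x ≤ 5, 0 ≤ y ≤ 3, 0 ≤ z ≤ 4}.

By the divergence theorem,

    ∯_{∂V} F · n dS = ∭_V (∇ · F) dV.

Compute the divergence:
    ∇ · F = ∂F_x/∂x + ∂F_y/∂y + ∂F_z/∂z = 0 + 0 + 23 = 23.

V is a rectangular box, so dV = dx dy dz with 0 ≤ x ≤ 5, 0 ≤ y ≤ 3, 0 ≤ z ≤ 4.

Integrate (23) over V as an iterated integral:

    ∭_V (∇·F) dV = ∫_0^{5} ∫_0^{3} ∫_0^{4} (23) dz dy dx.

Inner (z from 0 to 4): 92.
Middle (y from 0 to 3): 276.
Outer (x from 0 to 5): 1380.

Therefore ∯_{∂V} F · n dS = 1380.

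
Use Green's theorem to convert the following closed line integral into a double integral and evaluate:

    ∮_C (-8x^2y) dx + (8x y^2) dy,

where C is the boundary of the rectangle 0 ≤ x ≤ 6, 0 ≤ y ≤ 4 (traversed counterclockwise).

Green's theorem converts the closed line integral into a double integral over the enclosed region D:

    ∮_C P dx + Q dy = ∬_D (∂Q/∂x - ∂P/∂y) dA.

Here P = -8x^2y, Q = 8x y^2, so

    ∂Q/∂x = 8y^2,    ∂P/∂y = -8x^2,
    ∂Q/∂x - ∂P/∂y = 8x^2 + 8y^2.

D is the region 0 ≤ x ≤ 6, 0 ≤ y ≤ 4. Evaluating the double integral:

    ∬_D (8x^2 + 8y^2) dA = ∫_0^{6} ∫_0^{4} (8x^2 + 8y^2) dy dx.

Inner (y from 0 to 4): 32x^2 + 512/3.
Outer (x from 0 to 6): 3328.

Therefore ∮_C P dx + Q dy = 3328.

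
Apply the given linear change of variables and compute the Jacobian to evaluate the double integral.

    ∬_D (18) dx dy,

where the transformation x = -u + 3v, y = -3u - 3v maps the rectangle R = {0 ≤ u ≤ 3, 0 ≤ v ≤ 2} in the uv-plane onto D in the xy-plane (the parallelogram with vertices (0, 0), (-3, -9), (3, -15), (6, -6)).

Compute the Jacobian determinant of (x, y) with respect to (u, v):

    ∂(x,y)/∂(u,v) = | -1  3 | = (-1)(-3) - (3)(-3) = 12.
                   | -3  -3 |

Its absolute value is |J| = 12 (the area scaling factor).

Substituting x = -u + 3v, y = -3u - 3v into the integrand,

    18 → 18,

so the integral becomes

    ∬_R (18) · |J| du dv = ∫_0^3 ∫_0^2 (216) dv du.

Inner (v): 432.
Outer (u): 1296.

Therefore ∬_D (18) dx dy = 1296.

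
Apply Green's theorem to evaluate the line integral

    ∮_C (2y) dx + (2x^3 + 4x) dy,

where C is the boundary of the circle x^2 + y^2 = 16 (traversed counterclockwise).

Green's theorem converts the closed line integral into a double integral over the enclosed region D:

    ∮_C P dx + Q dy = ∬_D (∂Q/∂x - ∂P/∂y) dA.

Here P = 2y, Q = 2x^3 + 4x, so

    ∂Q/∂x = 6x^2 + 4,    ∂P/∂y = 2,
    ∂Q/∂x - ∂P/∂y = 6x^2 + 2.

D is the region x^2 + y^2 ≤ 16. Evaluating the double integral:

In polar coordinates (x = r cos θ, y = r sin θ, dA = r dr dθ) the integrand becomes 6r^2cos(θ)^2 + 2, so

    ∬_D (6x^2 + 2) dA = ∫_0^{2π} ∫_0^{4} (6r^2cos(θ)^2 + 2) · r dr dθ.

Inner (r from 0 to 4): 384cos(θ)^2 + 16.
Outer (θ from 0 to 2π): 416π.

Therefore ∮_C P dx + Q dy = 416π.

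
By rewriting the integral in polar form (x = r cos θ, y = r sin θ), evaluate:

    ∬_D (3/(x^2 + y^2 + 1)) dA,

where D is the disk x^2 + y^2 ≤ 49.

The region D is 0 ≤ r ≤ 7, 0 ≤ θ ≤ 2π in polar coordinates, where x = r cos(θ), y = r sin(θ), and dA = r dr dθ.

Under the substitution, the integrand becomes 3/(r^2 + 1), so

    ∬_D (3/(x^2 + y^2 + 1)) dA = ∫_{0}^{2π} ∫_{0}^{7} (3/(r^2 + 1)) · r dr dθ.

Inner integral (in r): ∫_{0}^{7} (3/(r^2 + 1)) · r dr = 3log(50)/2.

Outer integral (in θ): ∫_{0}^{2π} (3log(50)/2) dθ = 3π log(50).

Therefore ∬_D (3/(x^2 + y^2 + 1)) dA = 3π log(50).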